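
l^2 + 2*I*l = l*(l + 2*I)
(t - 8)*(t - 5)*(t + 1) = t^3 - 12*t^2 + 27*t + 40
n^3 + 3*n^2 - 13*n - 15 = (n - 3)*(n + 1)*(n + 5)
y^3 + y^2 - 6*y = y*(y - 2)*(y + 3)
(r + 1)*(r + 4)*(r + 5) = r^3 + 10*r^2 + 29*r + 20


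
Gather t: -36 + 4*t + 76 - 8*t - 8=32 - 4*t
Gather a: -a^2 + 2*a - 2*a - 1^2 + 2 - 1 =-a^2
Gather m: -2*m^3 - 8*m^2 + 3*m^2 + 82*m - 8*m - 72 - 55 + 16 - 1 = -2*m^3 - 5*m^2 + 74*m - 112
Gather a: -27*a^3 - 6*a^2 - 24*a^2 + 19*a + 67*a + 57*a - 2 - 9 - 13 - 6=-27*a^3 - 30*a^2 + 143*a - 30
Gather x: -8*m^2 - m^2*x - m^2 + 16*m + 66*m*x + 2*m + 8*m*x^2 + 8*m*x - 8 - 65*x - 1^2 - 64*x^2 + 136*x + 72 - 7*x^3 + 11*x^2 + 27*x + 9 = -9*m^2 + 18*m - 7*x^3 + x^2*(8*m - 53) + x*(-m^2 + 74*m + 98) + 72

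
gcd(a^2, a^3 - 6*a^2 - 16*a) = a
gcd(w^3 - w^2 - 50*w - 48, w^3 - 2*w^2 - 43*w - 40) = w^2 - 7*w - 8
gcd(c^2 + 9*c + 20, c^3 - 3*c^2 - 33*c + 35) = c + 5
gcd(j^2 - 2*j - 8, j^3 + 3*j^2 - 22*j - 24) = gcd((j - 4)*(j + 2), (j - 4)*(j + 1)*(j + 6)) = j - 4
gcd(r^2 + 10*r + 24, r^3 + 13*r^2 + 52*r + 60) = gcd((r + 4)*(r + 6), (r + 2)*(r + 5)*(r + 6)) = r + 6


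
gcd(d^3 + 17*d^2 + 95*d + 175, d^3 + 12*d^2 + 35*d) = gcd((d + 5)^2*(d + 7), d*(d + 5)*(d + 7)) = d^2 + 12*d + 35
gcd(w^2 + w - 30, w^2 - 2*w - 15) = w - 5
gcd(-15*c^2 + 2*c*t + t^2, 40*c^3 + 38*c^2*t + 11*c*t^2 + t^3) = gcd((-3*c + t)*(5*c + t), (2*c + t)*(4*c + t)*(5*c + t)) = 5*c + t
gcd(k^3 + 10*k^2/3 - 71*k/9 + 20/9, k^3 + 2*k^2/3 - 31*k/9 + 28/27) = k^2 - 5*k/3 + 4/9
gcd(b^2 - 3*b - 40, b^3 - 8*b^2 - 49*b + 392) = b - 8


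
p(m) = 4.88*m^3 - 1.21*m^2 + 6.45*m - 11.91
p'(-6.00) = 548.01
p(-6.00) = -1148.25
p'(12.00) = 2085.57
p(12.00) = 8323.89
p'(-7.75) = 904.52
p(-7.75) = -2406.14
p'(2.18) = 70.75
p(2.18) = 46.96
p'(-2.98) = 143.67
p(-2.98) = -171.02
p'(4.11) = 243.80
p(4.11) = 332.96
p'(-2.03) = 71.69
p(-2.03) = -70.81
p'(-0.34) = 8.97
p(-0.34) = -14.43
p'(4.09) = 241.45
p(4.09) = 328.11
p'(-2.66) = 116.47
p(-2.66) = -129.48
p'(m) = 14.64*m^2 - 2.42*m + 6.45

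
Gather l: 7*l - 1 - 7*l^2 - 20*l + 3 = -7*l^2 - 13*l + 2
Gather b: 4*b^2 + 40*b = 4*b^2 + 40*b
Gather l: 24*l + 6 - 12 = 24*l - 6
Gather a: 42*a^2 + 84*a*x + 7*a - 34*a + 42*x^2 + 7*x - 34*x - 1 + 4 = 42*a^2 + a*(84*x - 27) + 42*x^2 - 27*x + 3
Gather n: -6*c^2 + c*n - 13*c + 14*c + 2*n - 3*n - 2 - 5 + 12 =-6*c^2 + c + n*(c - 1) + 5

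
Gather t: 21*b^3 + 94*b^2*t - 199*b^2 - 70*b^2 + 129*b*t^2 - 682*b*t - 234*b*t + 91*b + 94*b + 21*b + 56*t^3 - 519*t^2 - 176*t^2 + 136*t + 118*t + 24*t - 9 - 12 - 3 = 21*b^3 - 269*b^2 + 206*b + 56*t^3 + t^2*(129*b - 695) + t*(94*b^2 - 916*b + 278) - 24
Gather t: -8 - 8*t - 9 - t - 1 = -9*t - 18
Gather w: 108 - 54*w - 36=72 - 54*w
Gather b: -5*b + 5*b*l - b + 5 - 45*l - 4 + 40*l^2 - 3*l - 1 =b*(5*l - 6) + 40*l^2 - 48*l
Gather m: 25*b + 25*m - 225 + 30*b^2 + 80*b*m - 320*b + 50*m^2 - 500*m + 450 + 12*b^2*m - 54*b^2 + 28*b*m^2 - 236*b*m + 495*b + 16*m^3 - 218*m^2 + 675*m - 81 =-24*b^2 + 200*b + 16*m^3 + m^2*(28*b - 168) + m*(12*b^2 - 156*b + 200) + 144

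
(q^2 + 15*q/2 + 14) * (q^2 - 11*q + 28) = q^4 - 7*q^3/2 - 81*q^2/2 + 56*q + 392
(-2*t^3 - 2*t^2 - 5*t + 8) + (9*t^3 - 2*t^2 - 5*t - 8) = 7*t^3 - 4*t^2 - 10*t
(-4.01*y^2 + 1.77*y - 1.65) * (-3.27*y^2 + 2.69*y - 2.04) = 13.1127*y^4 - 16.5748*y^3 + 18.3372*y^2 - 8.0493*y + 3.366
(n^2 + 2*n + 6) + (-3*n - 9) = n^2 - n - 3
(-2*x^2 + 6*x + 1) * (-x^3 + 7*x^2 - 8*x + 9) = 2*x^5 - 20*x^4 + 57*x^3 - 59*x^2 + 46*x + 9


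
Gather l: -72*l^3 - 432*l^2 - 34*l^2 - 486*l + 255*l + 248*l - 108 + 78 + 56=-72*l^3 - 466*l^2 + 17*l + 26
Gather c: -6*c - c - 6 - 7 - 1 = -7*c - 14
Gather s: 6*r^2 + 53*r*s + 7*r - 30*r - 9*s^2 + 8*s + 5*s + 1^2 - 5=6*r^2 - 23*r - 9*s^2 + s*(53*r + 13) - 4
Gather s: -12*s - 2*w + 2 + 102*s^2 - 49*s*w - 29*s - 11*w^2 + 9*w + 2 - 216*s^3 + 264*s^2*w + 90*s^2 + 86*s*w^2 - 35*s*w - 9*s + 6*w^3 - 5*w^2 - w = -216*s^3 + s^2*(264*w + 192) + s*(86*w^2 - 84*w - 50) + 6*w^3 - 16*w^2 + 6*w + 4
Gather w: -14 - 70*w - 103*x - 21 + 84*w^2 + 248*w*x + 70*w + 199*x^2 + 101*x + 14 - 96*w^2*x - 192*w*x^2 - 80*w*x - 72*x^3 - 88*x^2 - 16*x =w^2*(84 - 96*x) + w*(-192*x^2 + 168*x) - 72*x^3 + 111*x^2 - 18*x - 21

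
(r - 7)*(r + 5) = r^2 - 2*r - 35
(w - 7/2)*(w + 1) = w^2 - 5*w/2 - 7/2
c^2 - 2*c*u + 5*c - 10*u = (c + 5)*(c - 2*u)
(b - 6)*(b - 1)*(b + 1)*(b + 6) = b^4 - 37*b^2 + 36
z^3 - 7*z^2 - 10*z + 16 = (z - 8)*(z - 1)*(z + 2)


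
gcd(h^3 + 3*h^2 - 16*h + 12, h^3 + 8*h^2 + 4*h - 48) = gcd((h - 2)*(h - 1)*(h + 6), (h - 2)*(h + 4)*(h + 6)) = h^2 + 4*h - 12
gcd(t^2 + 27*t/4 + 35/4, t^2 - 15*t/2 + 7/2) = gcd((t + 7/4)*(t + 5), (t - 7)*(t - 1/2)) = 1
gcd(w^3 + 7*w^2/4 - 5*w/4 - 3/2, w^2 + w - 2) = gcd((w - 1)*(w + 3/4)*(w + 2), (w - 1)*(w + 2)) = w^2 + w - 2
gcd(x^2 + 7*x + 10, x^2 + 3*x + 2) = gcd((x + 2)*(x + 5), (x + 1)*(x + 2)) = x + 2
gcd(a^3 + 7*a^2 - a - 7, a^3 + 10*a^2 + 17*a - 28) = a^2 + 6*a - 7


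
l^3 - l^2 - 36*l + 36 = (l - 6)*(l - 1)*(l + 6)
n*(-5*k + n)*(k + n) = -5*k^2*n - 4*k*n^2 + n^3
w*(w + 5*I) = w^2 + 5*I*w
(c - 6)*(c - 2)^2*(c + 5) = c^4 - 5*c^3 - 22*c^2 + 116*c - 120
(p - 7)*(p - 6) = p^2 - 13*p + 42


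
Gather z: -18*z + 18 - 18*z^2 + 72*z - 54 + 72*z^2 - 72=54*z^2 + 54*z - 108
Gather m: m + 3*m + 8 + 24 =4*m + 32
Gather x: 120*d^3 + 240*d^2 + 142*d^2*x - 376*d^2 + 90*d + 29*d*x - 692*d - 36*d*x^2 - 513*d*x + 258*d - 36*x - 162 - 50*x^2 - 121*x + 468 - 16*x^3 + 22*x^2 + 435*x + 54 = 120*d^3 - 136*d^2 - 344*d - 16*x^3 + x^2*(-36*d - 28) + x*(142*d^2 - 484*d + 278) + 360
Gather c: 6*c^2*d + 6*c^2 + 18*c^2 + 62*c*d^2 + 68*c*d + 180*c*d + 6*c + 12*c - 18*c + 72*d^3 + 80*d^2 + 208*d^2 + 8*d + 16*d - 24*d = c^2*(6*d + 24) + c*(62*d^2 + 248*d) + 72*d^3 + 288*d^2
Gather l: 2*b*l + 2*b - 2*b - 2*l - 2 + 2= l*(2*b - 2)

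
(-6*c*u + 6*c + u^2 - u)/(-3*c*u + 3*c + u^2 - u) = (-6*c + u)/(-3*c + u)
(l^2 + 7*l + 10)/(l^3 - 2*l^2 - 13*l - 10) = (l + 5)/(l^2 - 4*l - 5)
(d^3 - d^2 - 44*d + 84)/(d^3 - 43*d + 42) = (d - 2)/(d - 1)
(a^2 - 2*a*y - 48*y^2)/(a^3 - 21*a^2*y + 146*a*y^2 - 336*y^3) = (a + 6*y)/(a^2 - 13*a*y + 42*y^2)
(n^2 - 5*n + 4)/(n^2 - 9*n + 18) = (n^2 - 5*n + 4)/(n^2 - 9*n + 18)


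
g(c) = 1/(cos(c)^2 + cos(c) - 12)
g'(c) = (2*sin(c)*cos(c) + sin(c))/(cos(c)^2 + cos(c) - 12)^2 = (2*cos(c) + 1)*sin(c)/(cos(c)^2 + cos(c) - 12)^2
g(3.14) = -0.08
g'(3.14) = -0.00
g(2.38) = -0.08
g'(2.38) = -0.00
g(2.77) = -0.08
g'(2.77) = -0.00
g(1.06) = -0.09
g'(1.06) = 0.01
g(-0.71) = -0.09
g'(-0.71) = -0.01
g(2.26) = -0.08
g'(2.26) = -0.00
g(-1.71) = -0.08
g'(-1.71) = -0.00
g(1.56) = -0.08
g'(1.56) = 0.01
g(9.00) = -0.08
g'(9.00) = 0.00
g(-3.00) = -0.08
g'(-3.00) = 0.00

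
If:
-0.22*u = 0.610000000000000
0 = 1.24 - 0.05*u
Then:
No Solution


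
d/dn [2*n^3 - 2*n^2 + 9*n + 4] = 6*n^2 - 4*n + 9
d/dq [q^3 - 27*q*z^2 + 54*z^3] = 3*q^2 - 27*z^2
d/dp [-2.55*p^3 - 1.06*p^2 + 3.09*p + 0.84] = -7.65*p^2 - 2.12*p + 3.09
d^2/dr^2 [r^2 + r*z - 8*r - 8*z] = 2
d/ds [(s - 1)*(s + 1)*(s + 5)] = 3*s^2 + 10*s - 1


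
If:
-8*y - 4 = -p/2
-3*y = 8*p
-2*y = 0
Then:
No Solution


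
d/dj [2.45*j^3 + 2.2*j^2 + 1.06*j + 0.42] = 7.35*j^2 + 4.4*j + 1.06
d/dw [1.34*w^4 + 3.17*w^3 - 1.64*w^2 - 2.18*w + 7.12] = 5.36*w^3 + 9.51*w^2 - 3.28*w - 2.18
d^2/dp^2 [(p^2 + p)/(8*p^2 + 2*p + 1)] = 2*(48*p^3 - 24*p^2 - 24*p - 1)/(512*p^6 + 384*p^5 + 288*p^4 + 104*p^3 + 36*p^2 + 6*p + 1)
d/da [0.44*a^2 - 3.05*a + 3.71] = 0.88*a - 3.05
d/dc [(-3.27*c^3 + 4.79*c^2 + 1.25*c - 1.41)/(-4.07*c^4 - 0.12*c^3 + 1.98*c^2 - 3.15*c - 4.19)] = (-13.3089*c^6 + 38.9906*c^5 + 9.3627*c^4 - 2.05379999999999*c^3 + 23.0328*c^2 - 34.5566*c - 9.679)/(16.5649*c^8 + 0.9768*c^7 - 16.1028*c^6 + 25.1658*c^5 + 38.783*c^4 - 11.4684*c^3 - 6.6699*c^2 + 26.397*c + 17.5561)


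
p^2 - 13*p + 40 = (p - 8)*(p - 5)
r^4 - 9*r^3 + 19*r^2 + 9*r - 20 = (r - 5)*(r - 4)*(r - 1)*(r + 1)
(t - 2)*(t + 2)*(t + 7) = t^3 + 7*t^2 - 4*t - 28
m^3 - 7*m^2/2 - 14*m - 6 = (m - 6)*(m + 1/2)*(m + 2)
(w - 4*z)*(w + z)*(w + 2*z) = w^3 - w^2*z - 10*w*z^2 - 8*z^3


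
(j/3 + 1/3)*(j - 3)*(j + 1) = j^3/3 - j^2/3 - 5*j/3 - 1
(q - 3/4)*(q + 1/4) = q^2 - q/2 - 3/16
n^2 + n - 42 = (n - 6)*(n + 7)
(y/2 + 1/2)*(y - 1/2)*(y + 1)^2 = y^4/2 + 5*y^3/4 + 3*y^2/4 - y/4 - 1/4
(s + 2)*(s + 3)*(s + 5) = s^3 + 10*s^2 + 31*s + 30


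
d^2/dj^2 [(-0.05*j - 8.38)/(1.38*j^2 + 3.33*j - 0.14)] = (-(0.05*j + 8.38)*(2.76*j + 3.33)*(5.52*j + 6.66) + (0.414*j + 23.4618)*(1.38*j^2 + 3.33*j - 0.14))/(1.38*j^2 + 3.33*j - 0.14)^3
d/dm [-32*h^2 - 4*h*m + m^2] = -4*h + 2*m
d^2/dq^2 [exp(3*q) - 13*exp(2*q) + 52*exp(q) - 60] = (9*exp(2*q) - 52*exp(q) + 52)*exp(q)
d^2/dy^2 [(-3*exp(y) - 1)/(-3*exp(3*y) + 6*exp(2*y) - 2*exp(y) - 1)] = (108*exp(6*y) - 81*exp(5*y) - 162*exp(4*y) + 75*exp(3*y) + 45*exp(2*y) + 22*exp(y) + 1)*exp(y)/(27*exp(9*y) - 162*exp(8*y) + 378*exp(7*y) - 405*exp(6*y) + 144*exp(5*y) + 72*exp(4*y) - 55*exp(3*y) - 6*exp(2*y) + 6*exp(y) + 1)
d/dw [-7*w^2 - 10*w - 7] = -14*w - 10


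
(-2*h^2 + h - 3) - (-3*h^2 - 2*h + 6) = h^2 + 3*h - 9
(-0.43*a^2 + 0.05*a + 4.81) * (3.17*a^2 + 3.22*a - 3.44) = -1.3631*a^4 - 1.2261*a^3 + 16.8879*a^2 + 15.3162*a - 16.5464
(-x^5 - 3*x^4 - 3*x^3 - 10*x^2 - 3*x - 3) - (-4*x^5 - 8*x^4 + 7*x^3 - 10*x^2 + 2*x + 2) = 3*x^5 + 5*x^4 - 10*x^3 - 5*x - 5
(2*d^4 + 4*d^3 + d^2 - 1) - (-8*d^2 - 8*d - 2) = 2*d^4 + 4*d^3 + 9*d^2 + 8*d + 1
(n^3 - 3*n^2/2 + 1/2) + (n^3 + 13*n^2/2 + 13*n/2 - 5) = 2*n^3 + 5*n^2 + 13*n/2 - 9/2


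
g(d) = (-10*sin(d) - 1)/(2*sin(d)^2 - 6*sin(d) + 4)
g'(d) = (-4*sin(d)*cos(d) + 6*cos(d))*(-10*sin(d) - 1)/(2*sin(d)^2 - 6*sin(d) + 4)^2 - 10*cos(d)/(2*sin(d)^2 - 6*sin(d) + 4) = (10*sin(d)^2 + 2*sin(d) - 23)*cos(d)/(2*(sin(d) - 2)^2*(sin(d) - 1)^2)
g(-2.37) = 0.65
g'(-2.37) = 0.33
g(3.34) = 0.18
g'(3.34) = 1.63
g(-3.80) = -6.61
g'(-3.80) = 24.57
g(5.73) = 0.55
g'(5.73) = -0.61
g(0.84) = -13.17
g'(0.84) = -51.85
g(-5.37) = -17.69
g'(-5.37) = -72.90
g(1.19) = -66.98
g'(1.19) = -394.99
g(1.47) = -1073.16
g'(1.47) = -21481.63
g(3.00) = -0.76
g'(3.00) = 4.37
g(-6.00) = -1.53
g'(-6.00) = -6.76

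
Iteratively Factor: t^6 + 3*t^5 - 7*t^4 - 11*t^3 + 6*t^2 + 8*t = (t - 2)*(t^5 + 5*t^4 + 3*t^3 - 5*t^2 - 4*t) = (t - 2)*(t + 1)*(t^4 + 4*t^3 - t^2 - 4*t) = t*(t - 2)*(t + 1)*(t^3 + 4*t^2 - t - 4) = t*(t - 2)*(t - 1)*(t + 1)*(t^2 + 5*t + 4) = t*(t - 2)*(t - 1)*(t + 1)*(t + 4)*(t + 1)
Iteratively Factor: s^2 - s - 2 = (s - 2)*(s + 1)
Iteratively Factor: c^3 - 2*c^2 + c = (c - 1)*(c^2 - c) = c*(c - 1)*(c - 1)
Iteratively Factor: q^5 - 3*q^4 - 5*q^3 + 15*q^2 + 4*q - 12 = (q - 3)*(q^4 - 5*q^2 + 4) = (q - 3)*(q + 1)*(q^3 - q^2 - 4*q + 4) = (q - 3)*(q + 1)*(q + 2)*(q^2 - 3*q + 2) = (q - 3)*(q - 2)*(q + 1)*(q + 2)*(q - 1)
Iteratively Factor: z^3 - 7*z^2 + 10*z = (z - 5)*(z^2 - 2*z) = z*(z - 5)*(z - 2)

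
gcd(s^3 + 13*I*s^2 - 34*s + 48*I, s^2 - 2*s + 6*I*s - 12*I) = s + 6*I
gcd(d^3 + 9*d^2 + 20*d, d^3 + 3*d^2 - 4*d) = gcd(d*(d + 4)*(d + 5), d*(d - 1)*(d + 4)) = d^2 + 4*d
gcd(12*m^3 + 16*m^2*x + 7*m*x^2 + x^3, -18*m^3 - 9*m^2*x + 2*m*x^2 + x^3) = 6*m^2 + 5*m*x + x^2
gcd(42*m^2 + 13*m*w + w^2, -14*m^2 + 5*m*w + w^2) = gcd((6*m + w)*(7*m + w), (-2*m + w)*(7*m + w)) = 7*m + w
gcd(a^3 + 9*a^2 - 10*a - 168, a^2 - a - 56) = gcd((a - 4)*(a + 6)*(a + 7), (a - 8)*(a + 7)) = a + 7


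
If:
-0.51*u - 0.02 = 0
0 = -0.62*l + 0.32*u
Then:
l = -0.02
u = -0.04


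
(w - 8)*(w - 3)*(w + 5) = w^3 - 6*w^2 - 31*w + 120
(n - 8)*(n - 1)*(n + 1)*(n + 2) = n^4 - 6*n^3 - 17*n^2 + 6*n + 16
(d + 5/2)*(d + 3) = d^2 + 11*d/2 + 15/2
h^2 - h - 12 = (h - 4)*(h + 3)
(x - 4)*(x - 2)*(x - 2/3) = x^3 - 20*x^2/3 + 12*x - 16/3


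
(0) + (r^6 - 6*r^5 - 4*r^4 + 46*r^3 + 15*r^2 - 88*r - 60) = r^6 - 6*r^5 - 4*r^4 + 46*r^3 + 15*r^2 - 88*r - 60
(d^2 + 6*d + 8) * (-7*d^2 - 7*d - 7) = -7*d^4 - 49*d^3 - 105*d^2 - 98*d - 56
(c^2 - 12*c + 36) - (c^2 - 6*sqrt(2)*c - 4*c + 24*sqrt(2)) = -8*c + 6*sqrt(2)*c - 24*sqrt(2) + 36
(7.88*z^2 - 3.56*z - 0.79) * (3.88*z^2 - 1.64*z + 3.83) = 30.5744*z^4 - 26.736*z^3 + 32.9536*z^2 - 12.3392*z - 3.0257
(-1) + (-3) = -4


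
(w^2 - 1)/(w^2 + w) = (w - 1)/w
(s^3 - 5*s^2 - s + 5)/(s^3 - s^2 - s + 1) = (s - 5)/(s - 1)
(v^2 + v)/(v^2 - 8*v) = (v + 1)/(v - 8)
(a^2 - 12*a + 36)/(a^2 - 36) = (a - 6)/(a + 6)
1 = 1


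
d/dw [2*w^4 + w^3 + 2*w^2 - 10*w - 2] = 8*w^3 + 3*w^2 + 4*w - 10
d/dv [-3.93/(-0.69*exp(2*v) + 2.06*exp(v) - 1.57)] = (8.0958 - 5.4234*exp(v))*exp(v)/(0.69*exp(2*v) - 2.06*exp(v) + 1.57)^2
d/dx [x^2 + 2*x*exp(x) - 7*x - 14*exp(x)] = 2*x*exp(x) + 2*x - 12*exp(x) - 7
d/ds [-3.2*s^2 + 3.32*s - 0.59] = 3.32 - 6.4*s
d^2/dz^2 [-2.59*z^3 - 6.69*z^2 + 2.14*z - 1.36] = -15.54*z - 13.38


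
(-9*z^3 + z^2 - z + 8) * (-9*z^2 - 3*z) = 81*z^5 + 18*z^4 + 6*z^3 - 69*z^2 - 24*z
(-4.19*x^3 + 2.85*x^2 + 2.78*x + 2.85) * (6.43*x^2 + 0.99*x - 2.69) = -26.9417*x^5 + 14.1774*x^4 + 31.968*x^3 + 13.4112*x^2 - 4.6567*x - 7.6665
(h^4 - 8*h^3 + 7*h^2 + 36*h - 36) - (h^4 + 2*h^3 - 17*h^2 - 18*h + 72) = -10*h^3 + 24*h^2 + 54*h - 108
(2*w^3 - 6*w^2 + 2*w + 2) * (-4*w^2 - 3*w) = -8*w^5 + 18*w^4 + 10*w^3 - 14*w^2 - 6*w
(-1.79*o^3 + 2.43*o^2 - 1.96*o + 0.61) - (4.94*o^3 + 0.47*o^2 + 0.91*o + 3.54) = -6.73*o^3 + 1.96*o^2 - 2.87*o - 2.93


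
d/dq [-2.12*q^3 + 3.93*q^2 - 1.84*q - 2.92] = -6.36*q^2 + 7.86*q - 1.84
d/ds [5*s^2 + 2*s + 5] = 10*s + 2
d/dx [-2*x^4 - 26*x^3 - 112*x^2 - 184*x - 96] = -8*x^3 - 78*x^2 - 224*x - 184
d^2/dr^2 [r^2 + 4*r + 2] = 2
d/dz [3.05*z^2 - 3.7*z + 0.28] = 6.1*z - 3.7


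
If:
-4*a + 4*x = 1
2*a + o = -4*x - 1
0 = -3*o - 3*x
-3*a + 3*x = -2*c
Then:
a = -7/20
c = -3/8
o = 1/10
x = -1/10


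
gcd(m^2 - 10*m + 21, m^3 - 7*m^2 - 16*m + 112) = m - 7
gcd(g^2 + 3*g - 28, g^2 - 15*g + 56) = 1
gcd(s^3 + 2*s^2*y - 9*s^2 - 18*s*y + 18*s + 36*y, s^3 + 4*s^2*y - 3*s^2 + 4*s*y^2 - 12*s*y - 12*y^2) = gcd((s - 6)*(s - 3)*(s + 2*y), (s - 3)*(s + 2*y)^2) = s^2 + 2*s*y - 3*s - 6*y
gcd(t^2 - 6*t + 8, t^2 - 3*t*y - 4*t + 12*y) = t - 4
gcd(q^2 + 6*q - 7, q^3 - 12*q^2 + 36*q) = 1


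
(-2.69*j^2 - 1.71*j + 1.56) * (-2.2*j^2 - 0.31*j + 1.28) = 5.918*j^4 + 4.5959*j^3 - 6.3451*j^2 - 2.6724*j + 1.9968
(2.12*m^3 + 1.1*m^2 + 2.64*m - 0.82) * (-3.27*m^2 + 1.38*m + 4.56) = -6.9324*m^5 - 0.671400000000001*m^4 + 2.5524*m^3 + 11.3406*m^2 + 10.9068*m - 3.7392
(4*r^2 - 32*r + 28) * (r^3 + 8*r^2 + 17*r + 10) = 4*r^5 - 160*r^3 - 280*r^2 + 156*r + 280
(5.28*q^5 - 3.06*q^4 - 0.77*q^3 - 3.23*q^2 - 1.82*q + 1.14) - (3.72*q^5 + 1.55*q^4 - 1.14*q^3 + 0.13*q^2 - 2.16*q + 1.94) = 1.56*q^5 - 4.61*q^4 + 0.37*q^3 - 3.36*q^2 + 0.34*q - 0.8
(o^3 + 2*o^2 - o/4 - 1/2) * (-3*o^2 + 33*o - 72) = -3*o^5 + 27*o^4 - 21*o^3/4 - 603*o^2/4 + 3*o/2 + 36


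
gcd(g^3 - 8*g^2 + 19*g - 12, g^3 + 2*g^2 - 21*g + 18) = g^2 - 4*g + 3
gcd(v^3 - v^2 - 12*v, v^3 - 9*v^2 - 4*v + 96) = v^2 - v - 12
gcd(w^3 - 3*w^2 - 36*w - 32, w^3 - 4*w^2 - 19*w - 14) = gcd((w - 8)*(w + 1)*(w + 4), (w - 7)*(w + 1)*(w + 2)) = w + 1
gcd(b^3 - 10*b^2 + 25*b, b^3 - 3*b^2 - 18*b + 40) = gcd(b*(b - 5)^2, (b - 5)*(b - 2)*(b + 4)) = b - 5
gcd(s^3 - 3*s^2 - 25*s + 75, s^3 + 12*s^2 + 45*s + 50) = s + 5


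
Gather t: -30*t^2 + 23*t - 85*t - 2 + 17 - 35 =-30*t^2 - 62*t - 20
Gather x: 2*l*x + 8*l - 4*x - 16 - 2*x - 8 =8*l + x*(2*l - 6) - 24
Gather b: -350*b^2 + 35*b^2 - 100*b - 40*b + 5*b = -315*b^2 - 135*b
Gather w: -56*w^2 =-56*w^2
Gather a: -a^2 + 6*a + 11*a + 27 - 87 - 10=-a^2 + 17*a - 70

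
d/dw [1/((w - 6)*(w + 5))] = (1 - 2*w)/(w^4 - 2*w^3 - 59*w^2 + 60*w + 900)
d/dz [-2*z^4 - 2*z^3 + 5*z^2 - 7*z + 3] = -8*z^3 - 6*z^2 + 10*z - 7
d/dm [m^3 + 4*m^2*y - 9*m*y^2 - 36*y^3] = 3*m^2 + 8*m*y - 9*y^2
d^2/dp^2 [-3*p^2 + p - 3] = -6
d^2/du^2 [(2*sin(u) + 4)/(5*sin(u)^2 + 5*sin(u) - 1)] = 2*(-25*sin(u)^5 - 175*sin(u)^4 - 130*sin(u)^3 + 205*sin(u)^2 + 319*sin(u) + 130)/(5*sin(u)^2 + 5*sin(u) - 1)^3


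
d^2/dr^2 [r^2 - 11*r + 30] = 2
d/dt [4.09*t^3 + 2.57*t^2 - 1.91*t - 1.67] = 12.27*t^2 + 5.14*t - 1.91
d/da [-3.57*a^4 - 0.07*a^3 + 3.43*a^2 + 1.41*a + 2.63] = -14.28*a^3 - 0.21*a^2 + 6.86*a + 1.41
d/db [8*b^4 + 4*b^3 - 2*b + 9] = 32*b^3 + 12*b^2 - 2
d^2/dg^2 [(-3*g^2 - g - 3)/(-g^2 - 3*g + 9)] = 4*(-4*g^3 + 45*g^2 + 27*g + 162)/(g^6 + 9*g^5 - 135*g^3 + 729*g - 729)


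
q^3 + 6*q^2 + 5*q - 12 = (q - 1)*(q + 3)*(q + 4)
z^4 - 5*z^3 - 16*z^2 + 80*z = z*(z - 5)*(z - 4)*(z + 4)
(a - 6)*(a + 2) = a^2 - 4*a - 12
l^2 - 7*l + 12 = (l - 4)*(l - 3)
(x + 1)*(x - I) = x^2 + x - I*x - I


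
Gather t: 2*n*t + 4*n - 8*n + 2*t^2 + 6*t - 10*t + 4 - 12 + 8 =-4*n + 2*t^2 + t*(2*n - 4)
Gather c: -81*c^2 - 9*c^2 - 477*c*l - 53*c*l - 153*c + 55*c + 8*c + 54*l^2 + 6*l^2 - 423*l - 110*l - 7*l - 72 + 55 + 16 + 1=-90*c^2 + c*(-530*l - 90) + 60*l^2 - 540*l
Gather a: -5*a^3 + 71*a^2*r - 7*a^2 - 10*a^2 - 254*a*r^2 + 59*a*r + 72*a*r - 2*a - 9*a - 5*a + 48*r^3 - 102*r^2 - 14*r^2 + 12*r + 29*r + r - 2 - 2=-5*a^3 + a^2*(71*r - 17) + a*(-254*r^2 + 131*r - 16) + 48*r^3 - 116*r^2 + 42*r - 4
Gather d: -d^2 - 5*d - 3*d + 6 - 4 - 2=-d^2 - 8*d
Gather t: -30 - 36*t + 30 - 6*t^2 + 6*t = -6*t^2 - 30*t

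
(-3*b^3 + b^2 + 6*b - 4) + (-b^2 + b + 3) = -3*b^3 + 7*b - 1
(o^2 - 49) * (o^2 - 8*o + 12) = o^4 - 8*o^3 - 37*o^2 + 392*o - 588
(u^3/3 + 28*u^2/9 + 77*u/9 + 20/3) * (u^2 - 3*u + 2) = u^5/3 + 19*u^4/9 - u^3/9 - 115*u^2/9 - 26*u/9 + 40/3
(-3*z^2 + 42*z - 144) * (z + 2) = -3*z^3 + 36*z^2 - 60*z - 288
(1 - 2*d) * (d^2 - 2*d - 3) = -2*d^3 + 5*d^2 + 4*d - 3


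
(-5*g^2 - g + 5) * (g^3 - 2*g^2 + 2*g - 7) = -5*g^5 + 9*g^4 - 3*g^3 + 23*g^2 + 17*g - 35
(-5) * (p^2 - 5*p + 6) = -5*p^2 + 25*p - 30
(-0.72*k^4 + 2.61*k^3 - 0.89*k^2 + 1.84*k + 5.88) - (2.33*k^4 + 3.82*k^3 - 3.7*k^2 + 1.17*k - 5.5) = -3.05*k^4 - 1.21*k^3 + 2.81*k^2 + 0.67*k + 11.38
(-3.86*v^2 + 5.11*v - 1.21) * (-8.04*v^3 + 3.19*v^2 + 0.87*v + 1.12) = 31.0344*v^5 - 53.3978*v^4 + 22.6711*v^3 - 3.7374*v^2 + 4.6705*v - 1.3552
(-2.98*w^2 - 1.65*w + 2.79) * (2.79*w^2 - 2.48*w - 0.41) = -8.3142*w^4 + 2.7869*w^3 + 13.0979*w^2 - 6.2427*w - 1.1439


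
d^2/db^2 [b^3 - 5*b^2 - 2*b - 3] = 6*b - 10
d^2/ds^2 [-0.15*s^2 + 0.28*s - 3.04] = -0.300000000000000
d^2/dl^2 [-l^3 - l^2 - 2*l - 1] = -6*l - 2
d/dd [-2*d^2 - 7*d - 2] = -4*d - 7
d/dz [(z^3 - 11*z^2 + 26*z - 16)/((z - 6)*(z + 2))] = (z^4 - 8*z^3 - 18*z^2 + 296*z - 376)/(z^4 - 8*z^3 - 8*z^2 + 96*z + 144)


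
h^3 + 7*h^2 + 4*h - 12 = (h - 1)*(h + 2)*(h + 6)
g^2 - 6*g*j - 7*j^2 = (g - 7*j)*(g + j)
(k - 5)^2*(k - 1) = k^3 - 11*k^2 + 35*k - 25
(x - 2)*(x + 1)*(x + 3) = x^3 + 2*x^2 - 5*x - 6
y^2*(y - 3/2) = y^3 - 3*y^2/2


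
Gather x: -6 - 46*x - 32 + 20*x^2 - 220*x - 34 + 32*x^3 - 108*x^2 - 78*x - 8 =32*x^3 - 88*x^2 - 344*x - 80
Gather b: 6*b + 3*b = 9*b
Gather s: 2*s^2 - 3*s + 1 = 2*s^2 - 3*s + 1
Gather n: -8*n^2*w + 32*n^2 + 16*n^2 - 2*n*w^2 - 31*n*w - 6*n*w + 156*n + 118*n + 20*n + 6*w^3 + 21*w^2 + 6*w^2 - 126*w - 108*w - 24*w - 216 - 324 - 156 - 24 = n^2*(48 - 8*w) + n*(-2*w^2 - 37*w + 294) + 6*w^3 + 27*w^2 - 258*w - 720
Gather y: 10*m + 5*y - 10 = 10*m + 5*y - 10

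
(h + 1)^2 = h^2 + 2*h + 1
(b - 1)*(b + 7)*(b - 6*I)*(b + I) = b^4 + 6*b^3 - 5*I*b^3 - b^2 - 30*I*b^2 + 36*b + 35*I*b - 42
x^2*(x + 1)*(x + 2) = x^4 + 3*x^3 + 2*x^2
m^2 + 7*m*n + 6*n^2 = (m + n)*(m + 6*n)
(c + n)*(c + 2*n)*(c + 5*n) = c^3 + 8*c^2*n + 17*c*n^2 + 10*n^3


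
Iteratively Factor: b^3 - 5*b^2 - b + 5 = (b + 1)*(b^2 - 6*b + 5) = (b - 5)*(b + 1)*(b - 1)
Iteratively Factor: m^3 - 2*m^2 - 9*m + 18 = (m - 2)*(m^2 - 9) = (m - 2)*(m + 3)*(m - 3)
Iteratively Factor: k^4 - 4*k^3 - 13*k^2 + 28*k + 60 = (k + 2)*(k^3 - 6*k^2 - k + 30) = (k - 3)*(k + 2)*(k^2 - 3*k - 10) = (k - 3)*(k + 2)^2*(k - 5)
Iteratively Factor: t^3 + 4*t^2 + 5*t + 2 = (t + 1)*(t^2 + 3*t + 2) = (t + 1)*(t + 2)*(t + 1)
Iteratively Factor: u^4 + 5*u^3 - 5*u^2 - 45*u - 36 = (u + 3)*(u^3 + 2*u^2 - 11*u - 12) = (u - 3)*(u + 3)*(u^2 + 5*u + 4) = (u - 3)*(u + 3)*(u + 4)*(u + 1)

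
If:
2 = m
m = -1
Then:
No Solution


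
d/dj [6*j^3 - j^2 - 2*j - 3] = 18*j^2 - 2*j - 2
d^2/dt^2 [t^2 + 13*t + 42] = 2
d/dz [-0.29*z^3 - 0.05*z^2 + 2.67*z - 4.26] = -0.87*z^2 - 0.1*z + 2.67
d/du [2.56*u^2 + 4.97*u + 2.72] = 5.12*u + 4.97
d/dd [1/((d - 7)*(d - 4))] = (11 - 2*d)/(d^4 - 22*d^3 + 177*d^2 - 616*d + 784)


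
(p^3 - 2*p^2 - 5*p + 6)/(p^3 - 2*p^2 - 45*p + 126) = (p^2 + p - 2)/(p^2 + p - 42)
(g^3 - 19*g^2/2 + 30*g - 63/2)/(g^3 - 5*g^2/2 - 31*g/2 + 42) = (g - 3)/(g + 4)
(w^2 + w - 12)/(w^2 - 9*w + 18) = (w + 4)/(w - 6)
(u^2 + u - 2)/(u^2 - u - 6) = (u - 1)/(u - 3)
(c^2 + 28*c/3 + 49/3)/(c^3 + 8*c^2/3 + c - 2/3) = (3*c^2 + 28*c + 49)/(3*c^3 + 8*c^2 + 3*c - 2)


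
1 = 1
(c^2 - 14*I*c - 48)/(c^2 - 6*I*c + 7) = (c^2 - 14*I*c - 48)/(c^2 - 6*I*c + 7)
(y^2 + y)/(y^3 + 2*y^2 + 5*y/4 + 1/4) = 4*y/(4*y^2 + 4*y + 1)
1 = 1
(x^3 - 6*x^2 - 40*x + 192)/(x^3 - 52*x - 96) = (x - 4)/(x + 2)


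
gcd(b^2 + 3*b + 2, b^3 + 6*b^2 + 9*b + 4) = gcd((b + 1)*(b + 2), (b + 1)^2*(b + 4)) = b + 1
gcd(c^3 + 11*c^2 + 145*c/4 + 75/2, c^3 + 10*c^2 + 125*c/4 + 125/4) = c^2 + 5*c + 25/4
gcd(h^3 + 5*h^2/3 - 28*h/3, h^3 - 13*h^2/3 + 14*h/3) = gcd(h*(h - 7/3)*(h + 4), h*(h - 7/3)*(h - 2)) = h^2 - 7*h/3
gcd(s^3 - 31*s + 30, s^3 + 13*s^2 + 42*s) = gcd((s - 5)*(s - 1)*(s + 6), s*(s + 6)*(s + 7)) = s + 6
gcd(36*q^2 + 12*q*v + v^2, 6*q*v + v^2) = 6*q + v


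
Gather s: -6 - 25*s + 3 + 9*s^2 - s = 9*s^2 - 26*s - 3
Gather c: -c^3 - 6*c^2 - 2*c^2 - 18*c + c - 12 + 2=-c^3 - 8*c^2 - 17*c - 10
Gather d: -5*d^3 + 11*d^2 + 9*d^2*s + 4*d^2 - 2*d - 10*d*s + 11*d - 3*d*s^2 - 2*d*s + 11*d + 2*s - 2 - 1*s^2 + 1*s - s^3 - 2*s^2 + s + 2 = -5*d^3 + d^2*(9*s + 15) + d*(-3*s^2 - 12*s + 20) - s^3 - 3*s^2 + 4*s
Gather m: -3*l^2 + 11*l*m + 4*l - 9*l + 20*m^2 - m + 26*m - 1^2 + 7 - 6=-3*l^2 - 5*l + 20*m^2 + m*(11*l + 25)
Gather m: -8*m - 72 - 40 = -8*m - 112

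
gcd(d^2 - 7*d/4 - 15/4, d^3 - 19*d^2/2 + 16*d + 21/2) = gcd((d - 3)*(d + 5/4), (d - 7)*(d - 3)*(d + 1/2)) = d - 3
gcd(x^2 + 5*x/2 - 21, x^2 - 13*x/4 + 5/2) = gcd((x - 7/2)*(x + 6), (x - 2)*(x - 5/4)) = 1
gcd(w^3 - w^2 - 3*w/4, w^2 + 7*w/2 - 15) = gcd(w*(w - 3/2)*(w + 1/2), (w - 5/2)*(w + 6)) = 1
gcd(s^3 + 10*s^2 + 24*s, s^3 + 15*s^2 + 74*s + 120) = s^2 + 10*s + 24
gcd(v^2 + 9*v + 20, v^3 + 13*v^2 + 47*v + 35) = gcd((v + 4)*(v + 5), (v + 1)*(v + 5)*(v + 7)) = v + 5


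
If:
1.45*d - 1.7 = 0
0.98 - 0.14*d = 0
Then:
No Solution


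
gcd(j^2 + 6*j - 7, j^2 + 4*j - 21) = j + 7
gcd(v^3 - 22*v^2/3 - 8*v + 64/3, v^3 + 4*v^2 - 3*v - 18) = 1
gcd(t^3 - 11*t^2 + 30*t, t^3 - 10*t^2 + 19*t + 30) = t^2 - 11*t + 30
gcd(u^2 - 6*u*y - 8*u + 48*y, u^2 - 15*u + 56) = u - 8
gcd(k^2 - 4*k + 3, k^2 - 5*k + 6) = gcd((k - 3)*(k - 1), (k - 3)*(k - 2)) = k - 3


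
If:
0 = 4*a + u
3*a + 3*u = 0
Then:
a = 0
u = 0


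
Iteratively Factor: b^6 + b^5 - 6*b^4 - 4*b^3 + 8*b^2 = (b + 2)*(b^5 - b^4 - 4*b^3 + 4*b^2) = (b + 2)^2*(b^4 - 3*b^3 + 2*b^2) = b*(b + 2)^2*(b^3 - 3*b^2 + 2*b) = b*(b - 2)*(b + 2)^2*(b^2 - b) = b^2*(b - 2)*(b + 2)^2*(b - 1)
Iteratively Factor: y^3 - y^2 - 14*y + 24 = (y + 4)*(y^2 - 5*y + 6) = (y - 2)*(y + 4)*(y - 3)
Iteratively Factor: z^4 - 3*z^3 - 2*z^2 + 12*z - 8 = (z - 2)*(z^3 - z^2 - 4*z + 4) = (z - 2)*(z + 2)*(z^2 - 3*z + 2) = (z - 2)*(z - 1)*(z + 2)*(z - 2)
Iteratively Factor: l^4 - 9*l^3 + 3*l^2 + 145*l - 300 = (l + 4)*(l^3 - 13*l^2 + 55*l - 75) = (l - 5)*(l + 4)*(l^2 - 8*l + 15) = (l - 5)*(l - 3)*(l + 4)*(l - 5)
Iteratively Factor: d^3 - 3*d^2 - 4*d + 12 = (d - 2)*(d^2 - d - 6) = (d - 3)*(d - 2)*(d + 2)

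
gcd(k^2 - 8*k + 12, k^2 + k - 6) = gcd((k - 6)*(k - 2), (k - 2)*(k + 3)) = k - 2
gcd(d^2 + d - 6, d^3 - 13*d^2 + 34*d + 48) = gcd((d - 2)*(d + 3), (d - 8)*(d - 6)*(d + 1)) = 1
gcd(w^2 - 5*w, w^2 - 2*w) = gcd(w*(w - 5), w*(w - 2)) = w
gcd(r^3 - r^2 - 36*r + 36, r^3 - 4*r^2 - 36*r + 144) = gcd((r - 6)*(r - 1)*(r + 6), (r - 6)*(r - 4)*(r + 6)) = r^2 - 36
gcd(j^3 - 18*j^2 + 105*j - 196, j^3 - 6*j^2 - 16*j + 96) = j - 4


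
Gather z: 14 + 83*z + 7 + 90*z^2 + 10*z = 90*z^2 + 93*z + 21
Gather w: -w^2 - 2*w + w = -w^2 - w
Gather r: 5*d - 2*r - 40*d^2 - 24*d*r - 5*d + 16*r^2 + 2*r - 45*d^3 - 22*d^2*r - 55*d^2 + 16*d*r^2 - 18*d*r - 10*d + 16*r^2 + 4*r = -45*d^3 - 95*d^2 - 10*d + r^2*(16*d + 32) + r*(-22*d^2 - 42*d + 4)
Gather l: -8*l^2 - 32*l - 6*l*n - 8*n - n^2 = -8*l^2 + l*(-6*n - 32) - n^2 - 8*n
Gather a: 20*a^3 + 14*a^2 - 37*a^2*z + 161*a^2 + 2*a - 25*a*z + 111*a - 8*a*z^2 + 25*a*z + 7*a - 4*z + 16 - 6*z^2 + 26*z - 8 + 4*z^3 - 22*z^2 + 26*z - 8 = 20*a^3 + a^2*(175 - 37*z) + a*(120 - 8*z^2) + 4*z^3 - 28*z^2 + 48*z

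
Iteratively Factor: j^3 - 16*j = (j + 4)*(j^2 - 4*j) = j*(j + 4)*(j - 4)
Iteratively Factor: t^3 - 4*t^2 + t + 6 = (t - 3)*(t^2 - t - 2) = (t - 3)*(t - 2)*(t + 1)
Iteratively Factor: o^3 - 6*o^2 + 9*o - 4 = (o - 1)*(o^2 - 5*o + 4) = (o - 1)^2*(o - 4)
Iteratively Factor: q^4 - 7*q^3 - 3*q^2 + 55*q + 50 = (q + 1)*(q^3 - 8*q^2 + 5*q + 50) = (q - 5)*(q + 1)*(q^2 - 3*q - 10) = (q - 5)*(q + 1)*(q + 2)*(q - 5)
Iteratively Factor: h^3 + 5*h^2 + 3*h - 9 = (h + 3)*(h^2 + 2*h - 3) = (h + 3)^2*(h - 1)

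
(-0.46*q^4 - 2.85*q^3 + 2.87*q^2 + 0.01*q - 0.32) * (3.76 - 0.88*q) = 0.4048*q^5 + 0.7784*q^4 - 13.2416*q^3 + 10.7824*q^2 + 0.3192*q - 1.2032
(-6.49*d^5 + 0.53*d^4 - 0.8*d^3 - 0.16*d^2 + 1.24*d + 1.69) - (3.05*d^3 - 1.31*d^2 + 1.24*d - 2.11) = -6.49*d^5 + 0.53*d^4 - 3.85*d^3 + 1.15*d^2 + 3.8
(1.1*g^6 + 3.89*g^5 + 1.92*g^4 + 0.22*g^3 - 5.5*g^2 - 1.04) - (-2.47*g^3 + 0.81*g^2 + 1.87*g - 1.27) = 1.1*g^6 + 3.89*g^5 + 1.92*g^4 + 2.69*g^3 - 6.31*g^2 - 1.87*g + 0.23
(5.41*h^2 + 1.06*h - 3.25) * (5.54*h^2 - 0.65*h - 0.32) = 29.9714*h^4 + 2.3559*h^3 - 20.4252*h^2 + 1.7733*h + 1.04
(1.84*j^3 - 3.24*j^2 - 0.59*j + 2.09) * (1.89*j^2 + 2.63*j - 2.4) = 3.4776*j^5 - 1.2844*j^4 - 14.0523*j^3 + 10.1744*j^2 + 6.9127*j - 5.016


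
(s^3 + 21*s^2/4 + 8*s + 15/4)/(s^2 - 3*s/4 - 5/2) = (s^2 + 4*s + 3)/(s - 2)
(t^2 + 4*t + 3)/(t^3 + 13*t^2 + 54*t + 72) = (t + 1)/(t^2 + 10*t + 24)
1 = 1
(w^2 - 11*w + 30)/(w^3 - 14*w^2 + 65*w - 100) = (w - 6)/(w^2 - 9*w + 20)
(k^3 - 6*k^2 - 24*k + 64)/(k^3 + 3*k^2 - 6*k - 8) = (k - 8)/(k + 1)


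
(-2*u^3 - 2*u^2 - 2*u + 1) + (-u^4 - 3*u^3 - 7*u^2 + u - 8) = -u^4 - 5*u^3 - 9*u^2 - u - 7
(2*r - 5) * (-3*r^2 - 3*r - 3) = -6*r^3 + 9*r^2 + 9*r + 15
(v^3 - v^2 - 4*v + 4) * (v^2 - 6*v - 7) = v^5 - 7*v^4 - 5*v^3 + 35*v^2 + 4*v - 28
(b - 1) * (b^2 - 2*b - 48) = b^3 - 3*b^2 - 46*b + 48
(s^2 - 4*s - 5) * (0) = 0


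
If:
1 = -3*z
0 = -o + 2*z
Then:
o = -2/3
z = -1/3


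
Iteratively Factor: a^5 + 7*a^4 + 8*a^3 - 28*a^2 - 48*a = (a + 2)*(a^4 + 5*a^3 - 2*a^2 - 24*a) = a*(a + 2)*(a^3 + 5*a^2 - 2*a - 24) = a*(a - 2)*(a + 2)*(a^2 + 7*a + 12) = a*(a - 2)*(a + 2)*(a + 4)*(a + 3)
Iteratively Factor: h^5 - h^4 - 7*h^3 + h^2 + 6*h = (h - 1)*(h^4 - 7*h^2 - 6*h) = h*(h - 1)*(h^3 - 7*h - 6) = h*(h - 3)*(h - 1)*(h^2 + 3*h + 2) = h*(h - 3)*(h - 1)*(h + 2)*(h + 1)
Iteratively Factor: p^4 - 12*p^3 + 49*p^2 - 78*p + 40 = (p - 4)*(p^3 - 8*p^2 + 17*p - 10) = (p - 4)*(p - 1)*(p^2 - 7*p + 10) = (p - 4)*(p - 2)*(p - 1)*(p - 5)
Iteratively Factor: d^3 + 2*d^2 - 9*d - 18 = (d - 3)*(d^2 + 5*d + 6) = (d - 3)*(d + 2)*(d + 3)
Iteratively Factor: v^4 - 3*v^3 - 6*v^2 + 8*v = (v + 2)*(v^3 - 5*v^2 + 4*v) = (v - 4)*(v + 2)*(v^2 - v) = (v - 4)*(v - 1)*(v + 2)*(v)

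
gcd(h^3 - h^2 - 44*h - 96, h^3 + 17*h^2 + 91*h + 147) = h + 3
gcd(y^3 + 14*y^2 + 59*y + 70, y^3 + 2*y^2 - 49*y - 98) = y^2 + 9*y + 14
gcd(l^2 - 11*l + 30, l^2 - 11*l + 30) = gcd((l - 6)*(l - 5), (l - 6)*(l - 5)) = l^2 - 11*l + 30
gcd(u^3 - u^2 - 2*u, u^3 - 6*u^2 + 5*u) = u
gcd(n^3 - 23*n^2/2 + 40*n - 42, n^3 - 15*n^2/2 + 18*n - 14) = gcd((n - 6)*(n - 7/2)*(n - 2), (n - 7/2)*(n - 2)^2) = n^2 - 11*n/2 + 7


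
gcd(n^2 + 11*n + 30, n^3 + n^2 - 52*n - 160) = n + 5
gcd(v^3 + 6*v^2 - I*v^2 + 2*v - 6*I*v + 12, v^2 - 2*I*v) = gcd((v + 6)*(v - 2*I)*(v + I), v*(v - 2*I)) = v - 2*I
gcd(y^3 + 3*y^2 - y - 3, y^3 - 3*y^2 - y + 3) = y^2 - 1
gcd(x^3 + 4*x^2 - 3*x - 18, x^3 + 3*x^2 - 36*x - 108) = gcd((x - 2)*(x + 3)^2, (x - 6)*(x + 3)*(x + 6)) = x + 3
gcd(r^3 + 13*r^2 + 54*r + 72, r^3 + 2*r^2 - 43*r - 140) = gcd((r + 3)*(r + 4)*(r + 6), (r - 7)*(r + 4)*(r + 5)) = r + 4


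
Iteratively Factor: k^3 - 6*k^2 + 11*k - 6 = (k - 2)*(k^2 - 4*k + 3) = (k - 2)*(k - 1)*(k - 3)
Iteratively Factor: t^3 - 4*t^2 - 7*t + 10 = (t - 1)*(t^2 - 3*t - 10) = (t - 5)*(t - 1)*(t + 2)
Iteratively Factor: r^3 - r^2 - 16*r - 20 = (r + 2)*(r^2 - 3*r - 10) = (r - 5)*(r + 2)*(r + 2)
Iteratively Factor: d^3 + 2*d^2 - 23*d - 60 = (d - 5)*(d^2 + 7*d + 12) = (d - 5)*(d + 4)*(d + 3)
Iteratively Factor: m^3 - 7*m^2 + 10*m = (m)*(m^2 - 7*m + 10) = m*(m - 5)*(m - 2)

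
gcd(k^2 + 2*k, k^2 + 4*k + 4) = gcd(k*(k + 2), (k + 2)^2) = k + 2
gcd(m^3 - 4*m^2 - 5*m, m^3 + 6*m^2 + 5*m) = m^2 + m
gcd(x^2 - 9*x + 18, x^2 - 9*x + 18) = x^2 - 9*x + 18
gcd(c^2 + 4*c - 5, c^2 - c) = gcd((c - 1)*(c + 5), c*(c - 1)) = c - 1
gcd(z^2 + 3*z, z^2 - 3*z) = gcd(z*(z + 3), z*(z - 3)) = z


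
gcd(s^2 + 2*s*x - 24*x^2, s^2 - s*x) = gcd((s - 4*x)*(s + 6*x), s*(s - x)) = 1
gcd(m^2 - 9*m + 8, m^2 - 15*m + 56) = m - 8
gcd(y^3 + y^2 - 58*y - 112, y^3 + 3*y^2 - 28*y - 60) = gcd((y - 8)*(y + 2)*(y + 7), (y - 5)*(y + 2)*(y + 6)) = y + 2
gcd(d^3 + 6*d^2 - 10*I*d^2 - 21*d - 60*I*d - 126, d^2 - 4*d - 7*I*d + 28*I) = d - 7*I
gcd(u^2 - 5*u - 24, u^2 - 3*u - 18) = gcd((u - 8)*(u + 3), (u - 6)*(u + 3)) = u + 3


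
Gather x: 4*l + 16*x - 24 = 4*l + 16*x - 24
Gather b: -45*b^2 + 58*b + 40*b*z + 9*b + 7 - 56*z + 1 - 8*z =-45*b^2 + b*(40*z + 67) - 64*z + 8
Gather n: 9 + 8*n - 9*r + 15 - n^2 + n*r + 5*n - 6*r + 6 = -n^2 + n*(r + 13) - 15*r + 30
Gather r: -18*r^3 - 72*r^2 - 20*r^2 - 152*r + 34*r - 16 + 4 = -18*r^3 - 92*r^2 - 118*r - 12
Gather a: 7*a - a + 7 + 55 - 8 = 6*a + 54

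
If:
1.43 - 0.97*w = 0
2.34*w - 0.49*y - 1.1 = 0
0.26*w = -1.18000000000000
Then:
No Solution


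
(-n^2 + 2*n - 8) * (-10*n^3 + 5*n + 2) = 10*n^5 - 20*n^4 + 75*n^3 + 8*n^2 - 36*n - 16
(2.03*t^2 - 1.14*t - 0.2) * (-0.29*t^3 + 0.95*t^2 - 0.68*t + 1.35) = -0.5887*t^5 + 2.2591*t^4 - 2.4054*t^3 + 3.3257*t^2 - 1.403*t - 0.27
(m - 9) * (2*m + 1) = 2*m^2 - 17*m - 9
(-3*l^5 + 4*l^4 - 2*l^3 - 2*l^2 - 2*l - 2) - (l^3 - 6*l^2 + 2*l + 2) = -3*l^5 + 4*l^4 - 3*l^3 + 4*l^2 - 4*l - 4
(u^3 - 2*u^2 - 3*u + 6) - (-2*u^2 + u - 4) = u^3 - 4*u + 10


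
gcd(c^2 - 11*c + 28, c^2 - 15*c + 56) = c - 7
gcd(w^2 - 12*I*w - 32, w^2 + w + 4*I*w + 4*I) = 1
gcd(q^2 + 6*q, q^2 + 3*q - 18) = q + 6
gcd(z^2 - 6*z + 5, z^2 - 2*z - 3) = 1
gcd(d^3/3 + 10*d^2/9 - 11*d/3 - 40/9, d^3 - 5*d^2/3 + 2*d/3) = 1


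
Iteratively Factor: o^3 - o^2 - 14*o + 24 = (o + 4)*(o^2 - 5*o + 6) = (o - 2)*(o + 4)*(o - 3)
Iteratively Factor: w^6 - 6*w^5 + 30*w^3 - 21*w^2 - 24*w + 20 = (w - 1)*(w^5 - 5*w^4 - 5*w^3 + 25*w^2 + 4*w - 20) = (w - 1)*(w + 2)*(w^4 - 7*w^3 + 9*w^2 + 7*w - 10) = (w - 5)*(w - 1)*(w + 2)*(w^3 - 2*w^2 - w + 2) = (w - 5)*(w - 1)*(w + 1)*(w + 2)*(w^2 - 3*w + 2) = (w - 5)*(w - 2)*(w - 1)*(w + 1)*(w + 2)*(w - 1)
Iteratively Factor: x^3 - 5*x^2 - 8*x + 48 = (x + 3)*(x^2 - 8*x + 16) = (x - 4)*(x + 3)*(x - 4)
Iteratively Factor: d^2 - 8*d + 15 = (d - 5)*(d - 3)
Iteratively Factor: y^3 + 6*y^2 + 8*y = (y)*(y^2 + 6*y + 8) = y*(y + 2)*(y + 4)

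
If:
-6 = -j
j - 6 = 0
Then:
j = 6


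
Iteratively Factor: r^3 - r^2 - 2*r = (r + 1)*(r^2 - 2*r) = r*(r + 1)*(r - 2)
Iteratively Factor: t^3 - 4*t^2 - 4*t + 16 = (t + 2)*(t^2 - 6*t + 8) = (t - 2)*(t + 2)*(t - 4)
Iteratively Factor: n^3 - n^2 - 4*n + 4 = (n - 2)*(n^2 + n - 2) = (n - 2)*(n + 2)*(n - 1)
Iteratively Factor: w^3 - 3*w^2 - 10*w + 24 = (w - 4)*(w^2 + w - 6) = (w - 4)*(w - 2)*(w + 3)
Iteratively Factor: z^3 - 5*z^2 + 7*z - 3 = (z - 1)*(z^2 - 4*z + 3) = (z - 1)^2*(z - 3)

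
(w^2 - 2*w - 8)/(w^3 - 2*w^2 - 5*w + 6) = (w - 4)/(w^2 - 4*w + 3)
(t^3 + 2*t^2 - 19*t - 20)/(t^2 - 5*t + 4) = (t^2 + 6*t + 5)/(t - 1)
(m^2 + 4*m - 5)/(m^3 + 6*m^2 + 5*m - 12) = (m + 5)/(m^2 + 7*m + 12)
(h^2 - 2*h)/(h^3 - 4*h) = 1/(h + 2)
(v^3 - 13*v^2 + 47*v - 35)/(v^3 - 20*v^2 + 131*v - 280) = (v - 1)/(v - 8)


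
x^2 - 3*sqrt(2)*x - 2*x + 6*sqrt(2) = (x - 2)*(x - 3*sqrt(2))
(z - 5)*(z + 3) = z^2 - 2*z - 15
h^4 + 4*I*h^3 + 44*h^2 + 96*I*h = h*(h - 6*I)*(h + 2*I)*(h + 8*I)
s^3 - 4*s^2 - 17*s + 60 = (s - 5)*(s - 3)*(s + 4)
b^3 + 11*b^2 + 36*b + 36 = (b + 2)*(b + 3)*(b + 6)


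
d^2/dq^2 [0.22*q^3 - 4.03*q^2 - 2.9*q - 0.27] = 1.32*q - 8.06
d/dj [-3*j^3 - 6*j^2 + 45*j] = -9*j^2 - 12*j + 45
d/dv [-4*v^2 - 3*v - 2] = -8*v - 3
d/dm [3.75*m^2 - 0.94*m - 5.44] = 7.5*m - 0.94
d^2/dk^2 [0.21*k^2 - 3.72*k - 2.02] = 0.420000000000000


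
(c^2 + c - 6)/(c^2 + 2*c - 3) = (c - 2)/(c - 1)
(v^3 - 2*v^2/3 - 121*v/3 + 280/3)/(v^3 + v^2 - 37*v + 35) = (v - 8/3)/(v - 1)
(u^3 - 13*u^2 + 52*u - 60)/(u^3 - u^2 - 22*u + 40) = (u^2 - 11*u + 30)/(u^2 + u - 20)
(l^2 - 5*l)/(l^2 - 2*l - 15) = l/(l + 3)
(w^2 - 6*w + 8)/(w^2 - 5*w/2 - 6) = 2*(w - 2)/(2*w + 3)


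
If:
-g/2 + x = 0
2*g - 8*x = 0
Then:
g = 0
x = 0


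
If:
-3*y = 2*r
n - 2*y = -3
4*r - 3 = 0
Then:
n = -4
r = 3/4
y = -1/2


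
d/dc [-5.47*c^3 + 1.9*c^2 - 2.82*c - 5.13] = -16.41*c^2 + 3.8*c - 2.82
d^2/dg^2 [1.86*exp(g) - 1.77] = 1.86*exp(g)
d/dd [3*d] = 3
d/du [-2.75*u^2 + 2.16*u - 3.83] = 2.16 - 5.5*u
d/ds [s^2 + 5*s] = 2*s + 5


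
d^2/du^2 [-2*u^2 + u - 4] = -4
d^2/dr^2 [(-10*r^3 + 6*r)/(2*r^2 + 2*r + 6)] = 2*(13*r^3 - 45*r^2 - 162*r - 9)/(r^6 + 3*r^5 + 12*r^4 + 19*r^3 + 36*r^2 + 27*r + 27)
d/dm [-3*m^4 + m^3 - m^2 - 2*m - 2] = -12*m^3 + 3*m^2 - 2*m - 2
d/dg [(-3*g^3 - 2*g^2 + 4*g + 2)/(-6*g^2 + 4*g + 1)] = (18*g^4 - 24*g^3 + 7*g^2 + 20*g - 4)/(36*g^4 - 48*g^3 + 4*g^2 + 8*g + 1)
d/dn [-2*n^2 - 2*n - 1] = -4*n - 2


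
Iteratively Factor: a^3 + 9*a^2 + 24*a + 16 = (a + 4)*(a^2 + 5*a + 4) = (a + 4)^2*(a + 1)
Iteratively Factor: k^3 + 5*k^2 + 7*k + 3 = (k + 1)*(k^2 + 4*k + 3) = (k + 1)*(k + 3)*(k + 1)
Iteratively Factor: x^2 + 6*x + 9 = (x + 3)*(x + 3)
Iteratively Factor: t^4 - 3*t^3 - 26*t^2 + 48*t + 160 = (t + 4)*(t^3 - 7*t^2 + 2*t + 40) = (t - 5)*(t + 4)*(t^2 - 2*t - 8) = (t - 5)*(t - 4)*(t + 4)*(t + 2)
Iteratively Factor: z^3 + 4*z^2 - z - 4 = (z + 1)*(z^2 + 3*z - 4) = (z + 1)*(z + 4)*(z - 1)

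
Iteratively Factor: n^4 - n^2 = (n)*(n^3 - n) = n*(n - 1)*(n^2 + n) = n^2*(n - 1)*(n + 1)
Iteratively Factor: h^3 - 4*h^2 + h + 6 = (h - 3)*(h^2 - h - 2) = (h - 3)*(h + 1)*(h - 2)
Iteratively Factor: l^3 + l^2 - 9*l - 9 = (l + 1)*(l^2 - 9) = (l + 1)*(l + 3)*(l - 3)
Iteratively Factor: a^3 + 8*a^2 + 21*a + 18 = (a + 3)*(a^2 + 5*a + 6) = (a + 2)*(a + 3)*(a + 3)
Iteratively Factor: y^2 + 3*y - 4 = (y - 1)*(y + 4)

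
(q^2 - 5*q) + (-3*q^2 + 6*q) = -2*q^2 + q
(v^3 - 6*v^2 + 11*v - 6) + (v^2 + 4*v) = v^3 - 5*v^2 + 15*v - 6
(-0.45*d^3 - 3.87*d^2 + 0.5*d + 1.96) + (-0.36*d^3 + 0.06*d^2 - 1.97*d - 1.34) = -0.81*d^3 - 3.81*d^2 - 1.47*d + 0.62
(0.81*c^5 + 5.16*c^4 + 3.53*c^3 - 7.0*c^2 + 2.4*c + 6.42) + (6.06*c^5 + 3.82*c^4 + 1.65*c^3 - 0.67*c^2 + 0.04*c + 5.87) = 6.87*c^5 + 8.98*c^4 + 5.18*c^3 - 7.67*c^2 + 2.44*c + 12.29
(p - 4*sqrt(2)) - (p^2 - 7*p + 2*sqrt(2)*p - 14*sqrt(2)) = -p^2 - 2*sqrt(2)*p + 8*p + 10*sqrt(2)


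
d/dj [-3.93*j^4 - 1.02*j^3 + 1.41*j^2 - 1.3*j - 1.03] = -15.72*j^3 - 3.06*j^2 + 2.82*j - 1.3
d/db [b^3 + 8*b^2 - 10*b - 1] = 3*b^2 + 16*b - 10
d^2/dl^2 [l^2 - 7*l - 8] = 2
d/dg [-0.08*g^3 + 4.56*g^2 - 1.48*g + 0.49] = -0.24*g^2 + 9.12*g - 1.48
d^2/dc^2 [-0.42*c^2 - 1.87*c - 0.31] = -0.840000000000000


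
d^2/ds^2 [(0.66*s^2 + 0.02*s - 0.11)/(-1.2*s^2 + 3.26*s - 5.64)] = (-8.88178419700125e-16*s^4 - 5.22144*s^3 + 27.75168*s^2 - 1.76976*s - 41.875016)/(1.728*s^6 - 14.0832*s^5 + 62.62416*s^4 - 167.028056*s^3 + 294.333552*s^2 - 311.097888*s + 179.406144)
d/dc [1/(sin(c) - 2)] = -cos(c)/(sin(c) - 2)^2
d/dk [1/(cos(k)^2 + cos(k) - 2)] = (2*cos(k) + 1)*sin(k)/(cos(k)^2 + cos(k) - 2)^2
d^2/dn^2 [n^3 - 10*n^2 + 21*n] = 6*n - 20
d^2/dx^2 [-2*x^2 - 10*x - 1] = -4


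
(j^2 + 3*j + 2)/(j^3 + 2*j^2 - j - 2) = 1/(j - 1)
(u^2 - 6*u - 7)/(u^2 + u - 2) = (u^2 - 6*u - 7)/(u^2 + u - 2)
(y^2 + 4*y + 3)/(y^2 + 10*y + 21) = (y + 1)/(y + 7)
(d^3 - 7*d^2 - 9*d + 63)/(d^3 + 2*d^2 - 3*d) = (d^2 - 10*d + 21)/(d*(d - 1))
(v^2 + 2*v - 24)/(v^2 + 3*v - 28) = (v + 6)/(v + 7)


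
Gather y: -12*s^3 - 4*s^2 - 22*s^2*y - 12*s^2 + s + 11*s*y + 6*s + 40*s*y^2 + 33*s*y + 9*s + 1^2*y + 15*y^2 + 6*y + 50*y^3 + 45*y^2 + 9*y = -12*s^3 - 16*s^2 + 16*s + 50*y^3 + y^2*(40*s + 60) + y*(-22*s^2 + 44*s + 16)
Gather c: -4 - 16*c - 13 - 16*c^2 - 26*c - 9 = -16*c^2 - 42*c - 26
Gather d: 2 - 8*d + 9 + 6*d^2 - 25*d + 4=6*d^2 - 33*d + 15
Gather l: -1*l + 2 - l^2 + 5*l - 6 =-l^2 + 4*l - 4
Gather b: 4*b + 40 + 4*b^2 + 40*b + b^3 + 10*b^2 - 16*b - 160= b^3 + 14*b^2 + 28*b - 120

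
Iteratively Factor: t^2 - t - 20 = (t - 5)*(t + 4)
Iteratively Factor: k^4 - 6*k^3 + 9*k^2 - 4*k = (k - 1)*(k^3 - 5*k^2 + 4*k) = (k - 1)^2*(k^2 - 4*k) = (k - 4)*(k - 1)^2*(k)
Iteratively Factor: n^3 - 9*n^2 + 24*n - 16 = (n - 4)*(n^2 - 5*n + 4) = (n - 4)*(n - 1)*(n - 4)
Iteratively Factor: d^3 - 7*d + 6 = (d - 2)*(d^2 + 2*d - 3) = (d - 2)*(d + 3)*(d - 1)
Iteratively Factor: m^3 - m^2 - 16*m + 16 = (m + 4)*(m^2 - 5*m + 4) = (m - 4)*(m + 4)*(m - 1)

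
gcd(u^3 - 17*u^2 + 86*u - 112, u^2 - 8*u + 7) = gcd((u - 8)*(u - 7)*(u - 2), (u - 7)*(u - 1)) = u - 7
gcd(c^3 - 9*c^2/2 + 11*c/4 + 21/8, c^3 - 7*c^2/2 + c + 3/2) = c + 1/2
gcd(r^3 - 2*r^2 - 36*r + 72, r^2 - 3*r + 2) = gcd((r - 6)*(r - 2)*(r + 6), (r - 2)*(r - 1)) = r - 2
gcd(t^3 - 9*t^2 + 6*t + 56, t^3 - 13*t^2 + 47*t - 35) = t - 7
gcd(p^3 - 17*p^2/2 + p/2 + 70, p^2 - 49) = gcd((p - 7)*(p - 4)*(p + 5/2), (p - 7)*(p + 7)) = p - 7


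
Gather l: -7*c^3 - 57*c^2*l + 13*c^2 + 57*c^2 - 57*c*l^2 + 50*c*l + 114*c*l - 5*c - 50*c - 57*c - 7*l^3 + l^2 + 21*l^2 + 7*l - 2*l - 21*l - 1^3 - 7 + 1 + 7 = -7*c^3 + 70*c^2 - 112*c - 7*l^3 + l^2*(22 - 57*c) + l*(-57*c^2 + 164*c - 16)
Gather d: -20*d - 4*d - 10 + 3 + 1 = -24*d - 6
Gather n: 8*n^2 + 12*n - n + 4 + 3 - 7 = 8*n^2 + 11*n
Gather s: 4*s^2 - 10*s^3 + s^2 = -10*s^3 + 5*s^2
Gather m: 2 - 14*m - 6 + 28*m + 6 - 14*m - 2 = 0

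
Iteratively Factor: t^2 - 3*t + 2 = (t - 1)*(t - 2)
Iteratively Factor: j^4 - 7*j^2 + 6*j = (j)*(j^3 - 7*j + 6) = j*(j - 1)*(j^2 + j - 6) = j*(j - 1)*(j + 3)*(j - 2)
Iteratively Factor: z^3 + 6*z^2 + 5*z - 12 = (z + 3)*(z^2 + 3*z - 4) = (z + 3)*(z + 4)*(z - 1)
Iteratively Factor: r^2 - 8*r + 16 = (r - 4)*(r - 4)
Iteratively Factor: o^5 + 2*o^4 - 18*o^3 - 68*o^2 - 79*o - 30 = (o + 1)*(o^4 + o^3 - 19*o^2 - 49*o - 30) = (o - 5)*(o + 1)*(o^3 + 6*o^2 + 11*o + 6) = (o - 5)*(o + 1)*(o + 3)*(o^2 + 3*o + 2) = (o - 5)*(o + 1)*(o + 2)*(o + 3)*(o + 1)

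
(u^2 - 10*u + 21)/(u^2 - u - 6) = (u - 7)/(u + 2)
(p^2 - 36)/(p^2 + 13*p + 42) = (p - 6)/(p + 7)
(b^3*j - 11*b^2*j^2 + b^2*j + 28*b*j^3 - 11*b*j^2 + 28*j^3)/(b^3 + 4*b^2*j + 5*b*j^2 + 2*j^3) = j*(b^3 - 11*b^2*j + b^2 + 28*b*j^2 - 11*b*j + 28*j^2)/(b^3 + 4*b^2*j + 5*b*j^2 + 2*j^3)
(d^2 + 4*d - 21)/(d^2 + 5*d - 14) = (d - 3)/(d - 2)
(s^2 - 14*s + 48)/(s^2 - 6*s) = (s - 8)/s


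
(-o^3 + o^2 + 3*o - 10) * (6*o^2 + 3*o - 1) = -6*o^5 + 3*o^4 + 22*o^3 - 52*o^2 - 33*o + 10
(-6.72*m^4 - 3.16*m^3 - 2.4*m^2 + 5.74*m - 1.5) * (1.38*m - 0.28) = -9.2736*m^5 - 2.4792*m^4 - 2.4272*m^3 + 8.5932*m^2 - 3.6772*m + 0.42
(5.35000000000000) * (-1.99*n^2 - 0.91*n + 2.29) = -10.6465*n^2 - 4.8685*n + 12.2515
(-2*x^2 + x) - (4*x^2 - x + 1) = -6*x^2 + 2*x - 1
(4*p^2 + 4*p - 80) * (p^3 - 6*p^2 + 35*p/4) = 4*p^5 - 20*p^4 - 69*p^3 + 515*p^2 - 700*p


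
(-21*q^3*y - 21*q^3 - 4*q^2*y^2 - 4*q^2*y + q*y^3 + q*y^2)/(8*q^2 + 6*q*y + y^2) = q*(-21*q^2*y - 21*q^2 - 4*q*y^2 - 4*q*y + y^3 + y^2)/(8*q^2 + 6*q*y + y^2)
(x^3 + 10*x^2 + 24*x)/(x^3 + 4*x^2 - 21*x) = (x^2 + 10*x + 24)/(x^2 + 4*x - 21)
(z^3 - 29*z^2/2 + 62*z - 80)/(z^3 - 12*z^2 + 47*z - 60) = (z^2 - 21*z/2 + 20)/(z^2 - 8*z + 15)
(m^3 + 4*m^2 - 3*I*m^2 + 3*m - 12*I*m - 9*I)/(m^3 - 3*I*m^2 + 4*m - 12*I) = (m^2 + 4*m + 3)/(m^2 + 4)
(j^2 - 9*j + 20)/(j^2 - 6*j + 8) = (j - 5)/(j - 2)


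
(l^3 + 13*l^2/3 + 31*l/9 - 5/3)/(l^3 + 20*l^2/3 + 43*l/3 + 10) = (l - 1/3)/(l + 2)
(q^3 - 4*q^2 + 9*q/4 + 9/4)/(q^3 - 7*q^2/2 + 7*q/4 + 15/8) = 2*(q - 3)/(2*q - 5)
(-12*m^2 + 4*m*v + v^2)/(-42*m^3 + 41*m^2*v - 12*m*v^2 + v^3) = (6*m + v)/(21*m^2 - 10*m*v + v^2)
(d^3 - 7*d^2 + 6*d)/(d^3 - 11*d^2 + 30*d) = (d - 1)/(d - 5)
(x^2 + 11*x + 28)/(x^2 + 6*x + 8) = (x + 7)/(x + 2)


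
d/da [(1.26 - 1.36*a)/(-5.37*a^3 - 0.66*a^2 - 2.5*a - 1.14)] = (-14.6064*a^3 + 19.401*a^2 + 1.6632*a + 4.7004)/(28.8369*a^6 + 7.0884*a^5 + 27.2856*a^4 + 15.5436*a^3 + 7.7548*a^2 + 5.7*a + 1.2996)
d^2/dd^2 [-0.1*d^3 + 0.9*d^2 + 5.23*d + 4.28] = 1.8 - 0.6*d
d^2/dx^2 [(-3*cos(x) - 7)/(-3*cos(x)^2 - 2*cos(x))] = (-234*sin(x)^4/cos(x)^3 + 27*sin(x)^2 - 99 - 118/cos(x) + 252/cos(x)^2 + 290/cos(x)^3)/(3*cos(x) + 2)^3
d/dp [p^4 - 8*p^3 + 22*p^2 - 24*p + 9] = 4*p^3 - 24*p^2 + 44*p - 24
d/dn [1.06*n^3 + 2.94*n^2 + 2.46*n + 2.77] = 3.18*n^2 + 5.88*n + 2.46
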